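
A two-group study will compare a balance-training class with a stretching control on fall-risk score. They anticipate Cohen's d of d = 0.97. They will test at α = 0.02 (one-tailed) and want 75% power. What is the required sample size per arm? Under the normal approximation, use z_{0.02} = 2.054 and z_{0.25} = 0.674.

n = 16 per group

For two independent groups with equal n: n = 2·((z_{α} + z_β) / d)².
z_{α} + z_β = 2.054 + 0.674 = 2.728.
n = 2 × (2.728 / 0.97)² = 2 × 2.812² = 2 × 7.91 = 15.8.
Round up to the next whole participant.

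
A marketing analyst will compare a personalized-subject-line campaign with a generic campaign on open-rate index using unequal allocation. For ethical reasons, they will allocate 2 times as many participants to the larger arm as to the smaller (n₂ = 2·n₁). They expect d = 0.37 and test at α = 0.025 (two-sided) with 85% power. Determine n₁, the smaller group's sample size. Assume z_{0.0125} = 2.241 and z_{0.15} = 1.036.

n₁ = 118

With allocation ratio k = n₂/n₁ = 2, Var(x̄₁−x̄₂) = σ²(1/n₁ + 1/(k·n₁)) = σ²·(k+1)/(k·n₁).
So n₁ = (1 + 1/k)·((z_{α/2} + z_β)/d)² = 1.500 × (3.277/0.37)².
n₁ = 1.500 × 78.44 = 117.7.
Round up: n₁ = 118, giving n₂ = 2 × 118 = 236.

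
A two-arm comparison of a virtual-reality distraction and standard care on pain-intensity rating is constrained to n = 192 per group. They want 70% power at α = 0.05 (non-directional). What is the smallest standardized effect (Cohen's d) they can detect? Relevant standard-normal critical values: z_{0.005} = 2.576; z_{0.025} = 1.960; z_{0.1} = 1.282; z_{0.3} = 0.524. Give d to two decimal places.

For two independent groups of n = 192 each: d_min = (z_{α/2} + z_β)·√(2/n).
z-sum = 1.960 + 0.524 = 2.484.
d_min = 2.484 × √(2/192) = 2.484 × 0.1021 = 0.254.

d_min ≈ 0.25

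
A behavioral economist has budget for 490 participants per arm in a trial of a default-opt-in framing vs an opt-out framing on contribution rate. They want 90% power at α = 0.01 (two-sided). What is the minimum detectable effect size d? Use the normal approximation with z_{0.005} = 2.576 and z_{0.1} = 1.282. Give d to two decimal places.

d_min ≈ 0.25

For two independent groups of n = 490 each: d_min = (z_{α/2} + z_β)·√(2/n).
z-sum = 2.576 + 1.282 = 3.858.
d_min = 3.858 × √(2/490) = 3.858 × 0.0639 = 0.246.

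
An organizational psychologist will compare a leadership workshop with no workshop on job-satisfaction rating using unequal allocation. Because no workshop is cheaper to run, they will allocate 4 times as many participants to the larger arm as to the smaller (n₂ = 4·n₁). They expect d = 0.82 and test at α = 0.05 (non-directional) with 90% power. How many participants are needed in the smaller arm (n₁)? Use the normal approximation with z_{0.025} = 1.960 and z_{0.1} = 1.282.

n₁ = 20

With allocation ratio k = n₂/n₁ = 4, Var(x̄₁−x̄₂) = σ²(1/n₁ + 1/(k·n₁)) = σ²·(k+1)/(k·n₁).
So n₁ = (1 + 1/k)·((z_{α/2} + z_β)/d)² = 1.250 × (3.242/0.82)².
n₁ = 1.250 × 15.63 = 19.5.
Round up: n₁ = 20, giving n₂ = 4 × 20 = 80.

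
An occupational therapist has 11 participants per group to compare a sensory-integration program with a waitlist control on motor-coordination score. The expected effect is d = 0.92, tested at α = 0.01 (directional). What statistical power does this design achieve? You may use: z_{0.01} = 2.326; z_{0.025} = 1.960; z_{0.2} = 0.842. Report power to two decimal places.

power ≈ 0.43

For two equal groups, power = Φ(d·√(n/2) − z_{α}).
d·√(n/2) = 0.92 × √(11/2) = 0.92 × 2.345 = 2.158.
z_β = 2.158 − 2.326 = -0.168.
Power = Φ(-0.168) = 0.433.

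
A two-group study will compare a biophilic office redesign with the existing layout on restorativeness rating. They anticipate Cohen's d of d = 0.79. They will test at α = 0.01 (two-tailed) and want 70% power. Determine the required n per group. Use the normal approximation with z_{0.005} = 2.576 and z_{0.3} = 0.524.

For two independent groups with equal n: n = 2·((z_{α/2} + z_β) / d)².
z_{α/2} + z_β = 2.576 + 0.524 = 3.100.
n = 2 × (3.100 / 0.79)² = 2 × 3.924² = 2 × 15.40 = 30.8.
Round up to the next whole participant.

n = 31 per group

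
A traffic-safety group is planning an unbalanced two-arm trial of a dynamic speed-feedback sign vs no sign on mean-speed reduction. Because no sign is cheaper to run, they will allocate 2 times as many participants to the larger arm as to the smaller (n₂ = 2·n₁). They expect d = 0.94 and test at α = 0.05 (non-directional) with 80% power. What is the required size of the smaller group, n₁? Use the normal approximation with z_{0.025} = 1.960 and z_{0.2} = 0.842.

With allocation ratio k = n₂/n₁ = 2, Var(x̄₁−x̄₂) = σ²(1/n₁ + 1/(k·n₁)) = σ²·(k+1)/(k·n₁).
So n₁ = (1 + 1/k)·((z_{α/2} + z_β)/d)² = 1.500 × (2.802/0.94)².
n₁ = 1.500 × 8.89 = 13.3.
Round up: n₁ = 14, giving n₂ = 2 × 14 = 28.

n₁ = 14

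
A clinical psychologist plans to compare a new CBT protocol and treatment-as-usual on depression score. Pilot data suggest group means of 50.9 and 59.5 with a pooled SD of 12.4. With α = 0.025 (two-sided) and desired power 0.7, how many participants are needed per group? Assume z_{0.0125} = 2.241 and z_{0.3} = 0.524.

n = 32 per group

Cohen's d = |M₁ − M₂| / SD_pooled = |50.9 − 59.5| / 12.4 = 8.6 / 12.4 = 0.694.
For two independent groups with equal n: n = 2·((z_{α/2} + z_β) / d)².
z_{α/2} + z_β = 2.241 + 0.524 = 2.765.
n = 2 × (2.765 / 0.694)² = 2 × 3.984² = 2 × 15.87 = 31.7.
Round up to the next whole participant.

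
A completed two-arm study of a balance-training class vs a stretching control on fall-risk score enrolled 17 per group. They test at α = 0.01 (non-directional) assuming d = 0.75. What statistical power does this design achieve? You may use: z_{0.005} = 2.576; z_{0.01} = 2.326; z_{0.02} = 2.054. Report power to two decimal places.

For two equal groups, power = Φ(d·√(n/2) − z_{α/2}).
d·√(n/2) = 0.75 × √(17/2) = 0.75 × 2.915 = 2.187.
z_β = 2.187 − 2.576 = -0.389.
Power = Φ(-0.389) = 0.348.

power ≈ 0.35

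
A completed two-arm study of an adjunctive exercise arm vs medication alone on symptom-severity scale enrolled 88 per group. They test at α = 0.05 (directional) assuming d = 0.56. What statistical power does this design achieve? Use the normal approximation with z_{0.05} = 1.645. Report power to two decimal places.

power ≈ 0.98

For two equal groups, power = Φ(d·√(n/2) − z_{α}).
d·√(n/2) = 0.56 × √(88/2) = 0.56 × 6.633 = 3.715.
z_β = 3.715 − 1.645 = 2.070.
Power = Φ(2.070) = 0.981.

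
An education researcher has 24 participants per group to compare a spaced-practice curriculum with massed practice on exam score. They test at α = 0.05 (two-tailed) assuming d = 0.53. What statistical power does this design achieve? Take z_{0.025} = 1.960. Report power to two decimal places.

For two equal groups, power = Φ(d·√(n/2) − z_{α/2}).
d·√(n/2) = 0.53 × √(24/2) = 0.53 × 3.464 = 1.836.
z_β = 1.836 − 1.960 = -0.124.
Power = Φ(-0.124) = 0.451.

power ≈ 0.45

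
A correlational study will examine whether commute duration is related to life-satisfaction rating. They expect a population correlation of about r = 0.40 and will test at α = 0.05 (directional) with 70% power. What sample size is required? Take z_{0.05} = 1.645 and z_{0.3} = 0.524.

Fisher's z: C = ½·ln((1+r)/(1−r)) = ½·ln(2.3333) = 0.4236.
n = ((z_{α} + z_β)/C)² + 3.
(1.645 + 0.524) / 0.4236 = 2.169 / 0.4236 = 5.120.
n = 5.120² + 3 = 26.22 + 3 = 29.2.
Round up.

n = 30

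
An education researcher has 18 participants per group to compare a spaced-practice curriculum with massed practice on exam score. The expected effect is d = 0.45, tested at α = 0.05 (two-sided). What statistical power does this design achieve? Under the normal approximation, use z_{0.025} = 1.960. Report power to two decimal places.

For two equal groups, power = Φ(d·√(n/2) − z_{α/2}).
d·√(n/2) = 0.45 × √(18/2) = 0.45 × 3.000 = 1.350.
z_β = 1.350 − 1.960 = -0.610.
Power = Φ(-0.610) = 0.271.

power ≈ 0.27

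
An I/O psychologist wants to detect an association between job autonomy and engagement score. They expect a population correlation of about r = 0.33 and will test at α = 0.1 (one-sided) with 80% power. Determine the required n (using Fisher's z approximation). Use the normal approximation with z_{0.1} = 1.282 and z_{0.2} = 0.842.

Fisher's z: C = ½·ln((1+r)/(1−r)) = ½·ln(1.9851) = 0.3428.
n = ((z_{α} + z_β)/C)² + 3.
(1.282 + 0.842) / 0.3428 = 2.124 / 0.3428 = 6.196.
n = 6.196² + 3 = 38.39 + 3 = 41.4.
Round up.

n = 42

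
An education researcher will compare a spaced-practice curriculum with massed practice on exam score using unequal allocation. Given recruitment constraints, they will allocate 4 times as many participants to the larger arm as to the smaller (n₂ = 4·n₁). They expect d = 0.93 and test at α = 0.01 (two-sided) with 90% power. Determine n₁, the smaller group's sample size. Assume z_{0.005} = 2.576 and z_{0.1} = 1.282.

With allocation ratio k = n₂/n₁ = 4, Var(x̄₁−x̄₂) = σ²(1/n₁ + 1/(k·n₁)) = σ²·(k+1)/(k·n₁).
So n₁ = (1 + 1/k)·((z_{α/2} + z_β)/d)² = 1.250 × (3.858/0.93)².
n₁ = 1.250 × 17.21 = 21.5.
Round up: n₁ = 22, giving n₂ = 4 × 22 = 88.

n₁ = 22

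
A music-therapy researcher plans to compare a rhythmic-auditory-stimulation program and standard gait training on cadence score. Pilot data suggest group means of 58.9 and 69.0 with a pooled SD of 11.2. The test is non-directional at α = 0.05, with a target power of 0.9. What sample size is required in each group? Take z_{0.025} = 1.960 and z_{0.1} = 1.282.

n = 26 per group

Cohen's d = |M₁ − M₂| / SD_pooled = |58.9 − 69.0| / 11.2 = 10.1 / 11.2 = 0.902.
For two independent groups with equal n: n = 2·((z_{α/2} + z_β) / d)².
z_{α/2} + z_β = 1.960 + 1.282 = 3.242.
n = 2 × (3.242 / 0.902)² = 2 × 3.594² = 2 × 12.92 = 25.8.
Round up to the next whole participant.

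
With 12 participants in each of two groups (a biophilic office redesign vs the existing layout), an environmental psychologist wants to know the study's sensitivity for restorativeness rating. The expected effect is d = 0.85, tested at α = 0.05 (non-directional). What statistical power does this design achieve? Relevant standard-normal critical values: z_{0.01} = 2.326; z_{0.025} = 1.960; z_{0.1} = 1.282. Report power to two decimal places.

power ≈ 0.55

For two equal groups, power = Φ(d·√(n/2) − z_{α/2}).
d·√(n/2) = 0.85 × √(12/2) = 0.85 × 2.449 = 2.082.
z_β = 2.082 − 1.960 = 0.122.
Power = Φ(0.122) = 0.549.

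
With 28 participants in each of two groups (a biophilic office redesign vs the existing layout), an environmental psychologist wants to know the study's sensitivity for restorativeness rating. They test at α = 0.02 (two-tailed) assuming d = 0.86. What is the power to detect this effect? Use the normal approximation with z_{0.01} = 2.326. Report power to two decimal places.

For two equal groups, power = Φ(d·√(n/2) − z_{α/2}).
d·√(n/2) = 0.86 × √(28/2) = 0.86 × 3.742 = 3.218.
z_β = 3.218 − 2.326 = 0.892.
Power = Φ(0.892) = 0.814.

power ≈ 0.81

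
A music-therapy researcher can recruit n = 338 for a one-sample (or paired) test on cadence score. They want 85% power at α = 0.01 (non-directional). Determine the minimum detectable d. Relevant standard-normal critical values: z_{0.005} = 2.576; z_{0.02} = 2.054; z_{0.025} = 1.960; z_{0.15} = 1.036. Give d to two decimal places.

For a single sample (or paired design) of n = 338: d_min = (z_{α/2} + z_β)/√n.
z-sum = 2.576 + 1.036 = 3.612.
d_min = 3.612 / √338 = 3.612 / 18.385 = 0.196.

d_min ≈ 0.20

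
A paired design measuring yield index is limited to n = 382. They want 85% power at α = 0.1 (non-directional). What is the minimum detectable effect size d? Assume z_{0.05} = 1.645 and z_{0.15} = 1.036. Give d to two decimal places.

For a single sample (or paired design) of n = 382: d_min = (z_{α/2} + z_β)/√n.
z-sum = 1.645 + 1.036 = 2.681.
d_min = 2.681 / √382 = 2.681 / 19.545 = 0.137.

d_min ≈ 0.14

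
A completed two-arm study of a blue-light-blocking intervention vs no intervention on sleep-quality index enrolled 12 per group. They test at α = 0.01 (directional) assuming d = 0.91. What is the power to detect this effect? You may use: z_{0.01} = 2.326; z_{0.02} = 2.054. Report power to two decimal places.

power ≈ 0.46

For two equal groups, power = Φ(d·√(n/2) − z_{α}).
d·√(n/2) = 0.91 × √(12/2) = 0.91 × 2.449 = 2.229.
z_β = 2.229 − 2.326 = -0.097.
Power = Φ(-0.097) = 0.461.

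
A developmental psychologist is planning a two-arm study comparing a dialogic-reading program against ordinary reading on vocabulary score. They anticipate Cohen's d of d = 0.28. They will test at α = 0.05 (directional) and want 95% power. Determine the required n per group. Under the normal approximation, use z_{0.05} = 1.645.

For two independent groups with equal n: n = 2·((z_{α} + z_β) / d)².
z_{α} + z_β = 1.645 + 1.645 = 3.290.
n = 2 × (3.290 / 0.28)² = 2 × 11.750² = 2 × 138.06 = 276.1.
Round up to the next whole participant.

n = 277 per group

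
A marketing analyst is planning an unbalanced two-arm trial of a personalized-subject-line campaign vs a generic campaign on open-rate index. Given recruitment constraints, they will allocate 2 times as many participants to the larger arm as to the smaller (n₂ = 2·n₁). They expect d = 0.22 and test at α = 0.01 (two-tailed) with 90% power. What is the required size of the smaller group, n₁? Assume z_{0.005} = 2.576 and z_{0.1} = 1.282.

n₁ = 462

With allocation ratio k = n₂/n₁ = 2, Var(x̄₁−x̄₂) = σ²(1/n₁ + 1/(k·n₁)) = σ²·(k+1)/(k·n₁).
So n₁ = (1 + 1/k)·((z_{α/2} + z_β)/d)² = 1.500 × (3.858/0.22)².
n₁ = 1.500 × 307.52 = 461.3.
Round up: n₁ = 462, giving n₂ = 2 × 462 = 924.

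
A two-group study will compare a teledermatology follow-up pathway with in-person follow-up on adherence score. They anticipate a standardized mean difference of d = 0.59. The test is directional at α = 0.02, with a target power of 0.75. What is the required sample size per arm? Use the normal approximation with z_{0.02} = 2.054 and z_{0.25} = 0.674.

n = 43 per group

For two independent groups with equal n: n = 2·((z_{α} + z_β) / d)².
z_{α} + z_β = 2.054 + 0.674 = 2.728.
n = 2 × (2.728 / 0.59)² = 2 × 4.624² = 2 × 21.38 = 42.8.
Round up to the next whole participant.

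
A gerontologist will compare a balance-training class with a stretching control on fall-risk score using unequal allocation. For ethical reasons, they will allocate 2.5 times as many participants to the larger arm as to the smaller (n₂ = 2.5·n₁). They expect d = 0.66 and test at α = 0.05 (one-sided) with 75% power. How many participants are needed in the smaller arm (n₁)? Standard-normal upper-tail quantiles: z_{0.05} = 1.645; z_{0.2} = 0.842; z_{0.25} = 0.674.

With allocation ratio k = n₂/n₁ = 2.5, Var(x̄₁−x̄₂) = σ²(1/n₁ + 1/(k·n₁)) = σ²·(k+1)/(k·n₁).
So n₁ = (1 + 1/k)·((z_{α} + z_β)/d)² = 1.400 × (2.319/0.66)².
n₁ = 1.400 × 12.35 = 17.3.
Round up: n₁ = 18, giving n₂ = 2.5 × 18 = 45.

n₁ = 18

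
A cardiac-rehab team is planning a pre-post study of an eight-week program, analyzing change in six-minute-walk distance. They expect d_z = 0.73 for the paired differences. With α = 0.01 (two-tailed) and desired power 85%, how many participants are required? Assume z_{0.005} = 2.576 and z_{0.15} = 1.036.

For a paired (one-sample on differences) test: n = ((z_{α/2} + z_β) / d)².
z_{α/2} + z_β = 2.576 + 1.036 = 3.612.
n = (3.612 / 0.73)² = 4.948² = 24.48.
Round up.

n = 25 pairs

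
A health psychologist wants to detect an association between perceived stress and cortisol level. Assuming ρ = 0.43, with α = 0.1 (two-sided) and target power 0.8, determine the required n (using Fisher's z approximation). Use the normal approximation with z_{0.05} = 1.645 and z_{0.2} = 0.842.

n = 33

Fisher's z: C = ½·ln((1+r)/(1−r)) = ½·ln(2.5088) = 0.4599.
n = ((z_{α/2} + z_β)/C)² + 3.
(1.645 + 0.842) / 0.4599 = 2.487 / 0.4599 = 5.408.
n = 5.408² + 3 = 29.24 + 3 = 32.2.
Round up.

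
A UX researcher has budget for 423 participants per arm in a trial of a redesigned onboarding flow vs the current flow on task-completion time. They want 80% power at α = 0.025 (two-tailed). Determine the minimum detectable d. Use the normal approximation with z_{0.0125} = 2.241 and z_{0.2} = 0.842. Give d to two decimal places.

d_min ≈ 0.21

For two independent groups of n = 423 each: d_min = (z_{α/2} + z_β)·√(2/n).
z-sum = 2.241 + 0.842 = 3.083.
d_min = 3.083 × √(2/423) = 3.083 × 0.0688 = 0.212.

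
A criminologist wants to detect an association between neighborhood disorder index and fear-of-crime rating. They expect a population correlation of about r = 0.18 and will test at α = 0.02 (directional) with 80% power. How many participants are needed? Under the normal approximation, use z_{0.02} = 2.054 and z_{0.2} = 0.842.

Fisher's z: C = ½·ln((1+r)/(1−r)) = ½·ln(1.4390) = 0.1820.
n = ((z_{α} + z_β)/C)² + 3.
(2.054 + 0.842) / 0.1820 = 2.896 / 0.1820 = 15.912.
n = 15.912² + 3 = 253.19 + 3 = 256.2.
Round up.

n = 257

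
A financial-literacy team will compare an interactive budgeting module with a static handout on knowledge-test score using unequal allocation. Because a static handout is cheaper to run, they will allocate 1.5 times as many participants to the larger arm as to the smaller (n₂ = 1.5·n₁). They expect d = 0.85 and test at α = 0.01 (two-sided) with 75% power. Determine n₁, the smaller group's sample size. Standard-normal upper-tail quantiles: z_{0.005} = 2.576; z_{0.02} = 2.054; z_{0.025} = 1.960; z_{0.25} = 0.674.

n₁ = 25

With allocation ratio k = n₂/n₁ = 1.5, Var(x̄₁−x̄₂) = σ²(1/n₁ + 1/(k·n₁)) = σ²·(k+1)/(k·n₁).
So n₁ = (1 + 1/k)·((z_{α/2} + z_β)/d)² = 1.667 × (3.250/0.85)².
n₁ = 1.667 × 14.62 = 24.4.
Round up: n₁ = 25, giving n₂ = ⌈1.5 × 25⌉ = ⌈37.5⌉ = 38.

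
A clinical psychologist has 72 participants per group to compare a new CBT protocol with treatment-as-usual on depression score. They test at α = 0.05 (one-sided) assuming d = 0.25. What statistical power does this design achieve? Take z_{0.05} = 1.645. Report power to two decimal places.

power ≈ 0.44

For two equal groups, power = Φ(d·√(n/2) − z_{α}).
d·√(n/2) = 0.25 × √(72/2) = 0.25 × 6.000 = 1.500.
z_β = 1.500 − 1.645 = -0.145.
Power = Φ(-0.145) = 0.442.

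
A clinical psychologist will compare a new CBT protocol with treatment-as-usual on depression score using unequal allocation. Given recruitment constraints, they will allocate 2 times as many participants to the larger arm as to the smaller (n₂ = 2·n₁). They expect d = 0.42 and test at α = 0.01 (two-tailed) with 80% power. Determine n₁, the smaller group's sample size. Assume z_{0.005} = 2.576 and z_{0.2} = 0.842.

With allocation ratio k = n₂/n₁ = 2, Var(x̄₁−x̄₂) = σ²(1/n₁ + 1/(k·n₁)) = σ²·(k+1)/(k·n₁).
So n₁ = (1 + 1/k)·((z_{α/2} + z_β)/d)² = 1.500 × (3.418/0.42)².
n₁ = 1.500 × 66.23 = 99.3.
Round up: n₁ = 100, giving n₂ = 2 × 100 = 200.

n₁ = 100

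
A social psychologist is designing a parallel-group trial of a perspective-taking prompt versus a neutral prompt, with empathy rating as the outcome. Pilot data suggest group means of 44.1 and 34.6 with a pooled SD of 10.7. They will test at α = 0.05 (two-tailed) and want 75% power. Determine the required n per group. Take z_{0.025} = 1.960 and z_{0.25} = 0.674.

n = 18 per group

Cohen's d = |M₁ − M₂| / SD_pooled = |44.1 − 34.6| / 10.7 = 9.5 / 10.7 = 0.888.
For two independent groups with equal n: n = 2·((z_{α/2} + z_β) / d)².
z_{α/2} + z_β = 1.960 + 0.674 = 2.634.
n = 2 × (2.634 / 0.888)² = 2 × 2.966² = 2 × 8.80 = 17.6.
Round up to the next whole participant.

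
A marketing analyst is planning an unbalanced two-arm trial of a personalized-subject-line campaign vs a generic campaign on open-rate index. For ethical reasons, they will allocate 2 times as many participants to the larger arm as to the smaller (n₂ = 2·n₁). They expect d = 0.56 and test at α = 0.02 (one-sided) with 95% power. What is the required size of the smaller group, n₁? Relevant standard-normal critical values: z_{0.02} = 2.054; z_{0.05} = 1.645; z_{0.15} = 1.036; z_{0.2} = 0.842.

With allocation ratio k = n₂/n₁ = 2, Var(x̄₁−x̄₂) = σ²(1/n₁ + 1/(k·n₁)) = σ²·(k+1)/(k·n₁).
So n₁ = (1 + 1/k)·((z_{α} + z_β)/d)² = 1.500 × (3.699/0.56)².
n₁ = 1.500 × 43.63 = 65.4.
Round up: n₁ = 66, giving n₂ = 2 × 66 = 132.

n₁ = 66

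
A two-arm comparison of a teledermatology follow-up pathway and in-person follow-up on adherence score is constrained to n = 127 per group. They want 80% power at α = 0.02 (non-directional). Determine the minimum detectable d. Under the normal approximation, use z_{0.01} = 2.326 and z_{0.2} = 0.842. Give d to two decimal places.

d_min ≈ 0.40

For two independent groups of n = 127 each: d_min = (z_{α/2} + z_β)·√(2/n).
z-sum = 2.326 + 0.842 = 3.168.
d_min = 3.168 × √(2/127) = 3.168 × 0.1255 = 0.398.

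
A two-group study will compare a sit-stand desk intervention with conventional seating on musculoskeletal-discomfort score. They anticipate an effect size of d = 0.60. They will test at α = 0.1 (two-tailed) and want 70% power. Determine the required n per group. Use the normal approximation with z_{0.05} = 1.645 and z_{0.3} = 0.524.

For two independent groups with equal n: n = 2·((z_{α/2} + z_β) / d)².
z_{α/2} + z_β = 1.645 + 0.524 = 2.169.
n = 2 × (2.169 / 0.60)² = 2 × 3.615² = 2 × 13.07 = 26.1.
Round up to the next whole participant.

n = 27 per group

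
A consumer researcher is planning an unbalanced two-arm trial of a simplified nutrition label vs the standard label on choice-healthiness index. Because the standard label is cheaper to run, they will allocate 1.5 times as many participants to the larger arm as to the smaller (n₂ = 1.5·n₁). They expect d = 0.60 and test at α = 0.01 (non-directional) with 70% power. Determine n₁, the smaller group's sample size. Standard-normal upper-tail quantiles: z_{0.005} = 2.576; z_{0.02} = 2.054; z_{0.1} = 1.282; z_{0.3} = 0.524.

n₁ = 45

With allocation ratio k = n₂/n₁ = 1.5, Var(x̄₁−x̄₂) = σ²(1/n₁ + 1/(k·n₁)) = σ²·(k+1)/(k·n₁).
So n₁ = (1 + 1/k)·((z_{α/2} + z_β)/d)² = 1.667 × (3.100/0.60)².
n₁ = 1.667 × 26.69 = 44.5.
Round up: n₁ = 45, giving n₂ = ⌈1.5 × 45⌉ = ⌈67.5⌉ = 68.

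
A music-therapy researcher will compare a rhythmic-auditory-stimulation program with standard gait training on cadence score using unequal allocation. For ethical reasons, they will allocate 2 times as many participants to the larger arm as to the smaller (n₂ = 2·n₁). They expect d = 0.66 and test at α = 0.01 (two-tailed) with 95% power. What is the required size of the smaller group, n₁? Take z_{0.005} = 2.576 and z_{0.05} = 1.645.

n₁ = 62

With allocation ratio k = n₂/n₁ = 2, Var(x̄₁−x̄₂) = σ²(1/n₁ + 1/(k·n₁)) = σ²·(k+1)/(k·n₁).
So n₁ = (1 + 1/k)·((z_{α/2} + z_β)/d)² = 1.500 × (4.221/0.66)².
n₁ = 1.500 × 40.90 = 61.4.
Round up: n₁ = 62, giving n₂ = 2 × 62 = 124.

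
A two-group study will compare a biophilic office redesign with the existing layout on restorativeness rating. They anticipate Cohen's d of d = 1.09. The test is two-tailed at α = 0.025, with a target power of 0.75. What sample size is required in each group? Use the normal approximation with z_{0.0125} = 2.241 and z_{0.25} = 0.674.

n = 15 per group

For two independent groups with equal n: n = 2·((z_{α/2} + z_β) / d)².
z_{α/2} + z_β = 2.241 + 0.674 = 2.915.
n = 2 × (2.915 / 1.09)² = 2 × 2.674² = 2 × 7.15 = 14.3.
Round up to the next whole participant.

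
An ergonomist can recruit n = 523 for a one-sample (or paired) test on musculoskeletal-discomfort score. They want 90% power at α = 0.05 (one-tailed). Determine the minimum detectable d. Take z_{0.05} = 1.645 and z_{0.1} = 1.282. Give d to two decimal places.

d_min ≈ 0.13

For a single sample (or paired design) of n = 523: d_min = (z_{α} + z_β)/√n.
z-sum = 1.645 + 1.282 = 2.927.
d_min = 2.927 / √523 = 2.927 / 22.869 = 0.128.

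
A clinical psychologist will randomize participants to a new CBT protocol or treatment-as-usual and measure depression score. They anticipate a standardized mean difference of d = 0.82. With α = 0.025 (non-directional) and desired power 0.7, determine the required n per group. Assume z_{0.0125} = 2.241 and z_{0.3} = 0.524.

For two independent groups with equal n: n = 2·((z_{α/2} + z_β) / d)².
z_{α/2} + z_β = 2.241 + 0.524 = 2.765.
n = 2 × (2.765 / 0.82)² = 2 × 3.372² = 2 × 11.37 = 22.7.
Round up to the next whole participant.

n = 23 per group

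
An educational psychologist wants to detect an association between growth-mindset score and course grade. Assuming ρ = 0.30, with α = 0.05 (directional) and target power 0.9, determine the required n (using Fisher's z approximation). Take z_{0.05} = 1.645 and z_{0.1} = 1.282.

Fisher's z: C = ½·ln((1+r)/(1−r)) = ½·ln(1.8571) = 0.3095.
n = ((z_{α} + z_β)/C)² + 3.
(1.645 + 1.282) / 0.3095 = 2.927 / 0.3095 = 9.457.
n = 9.457² + 3 = 89.44 + 3 = 92.4.
Round up.

n = 93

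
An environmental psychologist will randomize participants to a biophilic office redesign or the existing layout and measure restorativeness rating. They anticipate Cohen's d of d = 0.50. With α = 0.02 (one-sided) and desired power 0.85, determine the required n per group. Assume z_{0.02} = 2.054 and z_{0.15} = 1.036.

For two independent groups with equal n: n = 2·((z_{α} + z_β) / d)².
z_{α} + z_β = 2.054 + 1.036 = 3.090.
n = 2 × (3.090 / 0.50)² = 2 × 6.180² = 2 × 38.19 = 76.4.
Round up to the next whole participant.

n = 77 per group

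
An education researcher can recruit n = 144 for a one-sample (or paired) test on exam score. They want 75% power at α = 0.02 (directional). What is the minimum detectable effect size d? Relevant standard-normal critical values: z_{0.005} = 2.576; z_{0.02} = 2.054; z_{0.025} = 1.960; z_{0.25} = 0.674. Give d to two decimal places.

d_min ≈ 0.23

For a single sample (or paired design) of n = 144: d_min = (z_{α} + z_β)/√n.
z-sum = 2.054 + 0.674 = 2.728.
d_min = 2.728 / √144 = 2.728 / 12.000 = 0.227.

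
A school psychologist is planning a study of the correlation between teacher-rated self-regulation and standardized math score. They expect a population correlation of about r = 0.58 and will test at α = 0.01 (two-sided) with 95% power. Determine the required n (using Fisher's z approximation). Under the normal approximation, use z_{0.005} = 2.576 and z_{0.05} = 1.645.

n = 44

Fisher's z: C = ½·ln((1+r)/(1−r)) = ½·ln(3.7619) = 0.6625.
n = ((z_{α/2} + z_β)/C)² + 3.
(2.576 + 1.645) / 0.6625 = 4.221 / 0.6625 = 6.371.
n = 6.371² + 3 = 40.59 + 3 = 43.6.
Round up.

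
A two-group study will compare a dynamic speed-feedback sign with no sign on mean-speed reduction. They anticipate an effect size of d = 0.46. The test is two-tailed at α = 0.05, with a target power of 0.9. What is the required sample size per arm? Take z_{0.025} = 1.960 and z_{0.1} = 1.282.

For two independent groups with equal n: n = 2·((z_{α/2} + z_β) / d)².
z_{α/2} + z_β = 1.960 + 1.282 = 3.242.
n = 2 × (3.242 / 0.46)² = 2 × 7.048² = 2 × 49.67 = 99.3.
Round up to the next whole participant.

n = 100 per group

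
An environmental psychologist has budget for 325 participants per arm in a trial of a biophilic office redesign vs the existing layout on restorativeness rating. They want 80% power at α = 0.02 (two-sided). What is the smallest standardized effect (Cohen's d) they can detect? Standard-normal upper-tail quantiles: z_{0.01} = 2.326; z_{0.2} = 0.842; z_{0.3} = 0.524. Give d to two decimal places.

d_min ≈ 0.25

For two independent groups of n = 325 each: d_min = (z_{α/2} + z_β)·√(2/n).
z-sum = 2.326 + 0.842 = 3.168.
d_min = 3.168 × √(2/325) = 3.168 × 0.0784 = 0.249.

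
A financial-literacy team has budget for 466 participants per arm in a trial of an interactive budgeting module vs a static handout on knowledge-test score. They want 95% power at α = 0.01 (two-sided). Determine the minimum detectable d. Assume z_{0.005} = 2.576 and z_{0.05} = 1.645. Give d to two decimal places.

d_min ≈ 0.28

For two independent groups of n = 466 each: d_min = (z_{α/2} + z_β)·√(2/n).
z-sum = 2.576 + 1.645 = 4.221.
d_min = 4.221 × √(2/466) = 4.221 × 0.0655 = 0.277.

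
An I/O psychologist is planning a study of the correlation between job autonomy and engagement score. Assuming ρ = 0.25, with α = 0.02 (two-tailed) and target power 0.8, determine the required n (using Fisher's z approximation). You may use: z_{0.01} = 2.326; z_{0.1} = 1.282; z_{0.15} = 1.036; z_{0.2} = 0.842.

Fisher's z: C = ½·ln((1+r)/(1−r)) = ½·ln(1.6667) = 0.2554.
n = ((z_{α/2} + z_β)/C)² + 3.
(2.326 + 0.842) / 0.2554 = 3.168 / 0.2554 = 12.404.
n = 12.404² + 3 = 153.86 + 3 = 156.9.
Round up.

n = 157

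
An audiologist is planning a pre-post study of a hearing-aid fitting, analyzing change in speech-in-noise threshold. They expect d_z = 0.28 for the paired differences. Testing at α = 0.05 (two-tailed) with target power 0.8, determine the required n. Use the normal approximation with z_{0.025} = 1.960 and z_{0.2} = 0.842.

n = 101 pairs

For a paired (one-sample on differences) test: n = ((z_{α/2} + z_β) / d)².
z_{α/2} + z_β = 1.960 + 0.842 = 2.802.
n = (2.802 / 0.28)² = 10.007² = 100.14.
Round up.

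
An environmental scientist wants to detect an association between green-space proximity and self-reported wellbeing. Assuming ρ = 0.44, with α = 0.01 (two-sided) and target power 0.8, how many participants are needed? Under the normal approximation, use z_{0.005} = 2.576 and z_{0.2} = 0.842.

n = 56

Fisher's z: C = ½·ln((1+r)/(1−r)) = ½·ln(2.5714) = 0.4722.
n = ((z_{α/2} + z_β)/C)² + 3.
(2.576 + 0.842) / 0.4722 = 3.418 / 0.4722 = 7.238.
n = 7.238² + 3 = 52.40 + 3 = 55.4.
Round up.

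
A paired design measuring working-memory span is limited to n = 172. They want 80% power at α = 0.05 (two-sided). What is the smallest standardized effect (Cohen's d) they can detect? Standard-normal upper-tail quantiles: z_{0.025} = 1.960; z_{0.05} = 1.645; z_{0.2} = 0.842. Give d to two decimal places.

d_min ≈ 0.21

For a single sample (or paired design) of n = 172: d_min = (z_{α/2} + z_β)/√n.
z-sum = 1.960 + 0.842 = 2.802.
d_min = 2.802 / √172 = 2.802 / 13.115 = 0.214.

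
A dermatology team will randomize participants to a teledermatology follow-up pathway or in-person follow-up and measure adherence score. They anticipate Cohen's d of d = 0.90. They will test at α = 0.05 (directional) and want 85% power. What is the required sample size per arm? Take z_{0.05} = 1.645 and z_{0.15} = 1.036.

For two independent groups with equal n: n = 2·((z_{α} + z_β) / d)².
z_{α} + z_β = 1.645 + 1.036 = 2.681.
n = 2 × (2.681 / 0.90)² = 2 × 2.979² = 2 × 8.87 = 17.7.
Round up to the next whole participant.

n = 18 per group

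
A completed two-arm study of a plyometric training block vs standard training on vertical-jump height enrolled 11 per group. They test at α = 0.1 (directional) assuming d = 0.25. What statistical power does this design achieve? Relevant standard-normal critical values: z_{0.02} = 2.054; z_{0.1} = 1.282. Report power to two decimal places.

power ≈ 0.24

For two equal groups, power = Φ(d·√(n/2) − z_{α}).
d·√(n/2) = 0.25 × √(11/2) = 0.25 × 2.345 = 0.586.
z_β = 0.586 − 1.282 = -0.696.
Power = Φ(-0.696) = 0.243.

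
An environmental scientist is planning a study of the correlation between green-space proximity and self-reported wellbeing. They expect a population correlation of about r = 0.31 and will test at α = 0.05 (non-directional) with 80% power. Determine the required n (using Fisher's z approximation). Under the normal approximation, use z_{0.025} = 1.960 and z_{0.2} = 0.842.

n = 80

Fisher's z: C = ½·ln((1+r)/(1−r)) = ½·ln(1.8986) = 0.3205.
n = ((z_{α/2} + z_β)/C)² + 3.
(1.960 + 0.842) / 0.3205 = 2.802 / 0.3205 = 8.743.
n = 8.743² + 3 = 76.43 + 3 = 79.4.
Round up.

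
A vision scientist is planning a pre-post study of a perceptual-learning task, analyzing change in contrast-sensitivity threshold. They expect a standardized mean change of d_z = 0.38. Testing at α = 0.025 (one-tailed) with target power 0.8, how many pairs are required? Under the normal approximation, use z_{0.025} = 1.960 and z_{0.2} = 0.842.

n = 55 pairs

For a paired (one-sample on differences) test: n = ((z_{α} + z_β) / d)².
z_{α} + z_β = 1.960 + 0.842 = 2.802.
n = (2.802 / 0.38)² = 7.374² = 54.37.
Round up.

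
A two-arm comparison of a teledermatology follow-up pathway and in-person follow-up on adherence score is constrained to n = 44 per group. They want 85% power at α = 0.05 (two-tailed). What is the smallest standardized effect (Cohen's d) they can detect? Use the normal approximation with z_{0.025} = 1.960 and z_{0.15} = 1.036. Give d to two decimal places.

d_min ≈ 0.64

For two independent groups of n = 44 each: d_min = (z_{α/2} + z_β)·√(2/n).
z-sum = 1.960 + 1.036 = 2.996.
d_min = 2.996 × √(2/44) = 2.996 × 0.2132 = 0.639.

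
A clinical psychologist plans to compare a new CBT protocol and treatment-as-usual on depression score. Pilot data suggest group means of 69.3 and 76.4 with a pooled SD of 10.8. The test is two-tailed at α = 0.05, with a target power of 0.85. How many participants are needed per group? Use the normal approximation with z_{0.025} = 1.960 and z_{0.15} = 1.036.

n = 42 per group

Cohen's d = |M₁ − M₂| / SD_pooled = |69.3 − 76.4| / 10.8 = 7.1 / 10.8 = 0.657.
For two independent groups with equal n: n = 2·((z_{α/2} + z_β) / d)².
z_{α/2} + z_β = 1.960 + 1.036 = 2.996.
n = 2 × (2.996 / 0.657)² = 2 × 4.560² = 2 × 20.79 = 41.6.
Round up to the next whole participant.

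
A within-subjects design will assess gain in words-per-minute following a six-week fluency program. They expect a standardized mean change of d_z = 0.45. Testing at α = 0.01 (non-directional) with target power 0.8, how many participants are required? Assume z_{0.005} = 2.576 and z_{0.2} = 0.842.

For a paired (one-sample on differences) test: n = ((z_{α/2} + z_β) / d)².
z_{α/2} + z_β = 2.576 + 0.842 = 3.418.
n = (3.418 / 0.45)² = 7.596² = 57.69.
Round up.

n = 58 pairs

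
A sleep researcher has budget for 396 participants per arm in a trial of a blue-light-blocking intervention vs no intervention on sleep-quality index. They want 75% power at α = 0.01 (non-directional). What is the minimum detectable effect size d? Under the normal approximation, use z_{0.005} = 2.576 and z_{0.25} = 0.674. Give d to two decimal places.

d_min ≈ 0.23

For two independent groups of n = 396 each: d_min = (z_{α/2} + z_β)·√(2/n).
z-sum = 2.576 + 0.674 = 3.250.
d_min = 3.250 × √(2/396) = 3.250 × 0.0711 = 0.231.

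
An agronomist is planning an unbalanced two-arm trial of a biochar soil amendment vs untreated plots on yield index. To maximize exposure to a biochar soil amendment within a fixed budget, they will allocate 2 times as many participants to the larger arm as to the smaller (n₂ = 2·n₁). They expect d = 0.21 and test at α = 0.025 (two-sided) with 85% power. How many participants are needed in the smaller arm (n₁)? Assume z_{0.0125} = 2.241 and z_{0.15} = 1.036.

With allocation ratio k = n₂/n₁ = 2, Var(x̄₁−x̄₂) = σ²(1/n₁ + 1/(k·n₁)) = σ²·(k+1)/(k·n₁).
So n₁ = (1 + 1/k)·((z_{α/2} + z_β)/d)² = 1.500 × (3.277/0.21)².
n₁ = 1.500 × 243.51 = 365.3.
Round up: n₁ = 366, giving n₂ = 2 × 366 = 732.

n₁ = 366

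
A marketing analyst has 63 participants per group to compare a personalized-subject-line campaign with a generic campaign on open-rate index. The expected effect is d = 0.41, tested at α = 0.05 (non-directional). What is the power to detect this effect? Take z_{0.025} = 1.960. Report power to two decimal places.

power ≈ 0.63

For two equal groups, power = Φ(d·√(n/2) − z_{α/2}).
d·√(n/2) = 0.41 × √(63/2) = 0.41 × 5.612 = 2.301.
z_β = 2.301 − 1.960 = 0.341.
Power = Φ(0.341) = 0.633.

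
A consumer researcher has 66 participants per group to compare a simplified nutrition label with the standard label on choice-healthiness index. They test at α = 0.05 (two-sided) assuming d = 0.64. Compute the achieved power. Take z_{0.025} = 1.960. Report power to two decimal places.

For two equal groups, power = Φ(d·√(n/2) − z_{α/2}).
d·√(n/2) = 0.64 × √(66/2) = 0.64 × 5.745 = 3.677.
z_β = 3.677 − 1.960 = 1.717.
Power = Φ(1.717) = 0.957.

power ≈ 0.96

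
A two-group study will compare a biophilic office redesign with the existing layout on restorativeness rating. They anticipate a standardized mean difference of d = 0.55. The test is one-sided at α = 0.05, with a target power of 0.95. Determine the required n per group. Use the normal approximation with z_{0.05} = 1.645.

n = 72 per group

For two independent groups with equal n: n = 2·((z_{α} + z_β) / d)².
z_{α} + z_β = 1.645 + 1.645 = 3.290.
n = 2 × (3.290 / 0.55)² = 2 × 5.982² = 2 × 35.78 = 71.6.
Round up to the next whole participant.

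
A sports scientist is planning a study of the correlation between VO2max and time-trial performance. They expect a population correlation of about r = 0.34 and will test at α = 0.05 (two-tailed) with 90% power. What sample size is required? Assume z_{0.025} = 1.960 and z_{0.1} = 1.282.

Fisher's z: C = ½·ln((1+r)/(1−r)) = ½·ln(2.0303) = 0.3541.
n = ((z_{α/2} + z_β)/C)² + 3.
(1.960 + 1.282) / 0.3541 = 3.242 / 0.3541 = 9.156.
n = 9.156² + 3 = 83.83 + 3 = 86.8.
Round up.

n = 87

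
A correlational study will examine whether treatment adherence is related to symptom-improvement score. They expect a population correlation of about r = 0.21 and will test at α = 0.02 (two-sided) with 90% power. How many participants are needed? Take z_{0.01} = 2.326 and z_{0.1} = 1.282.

Fisher's z: C = ½·ln((1+r)/(1−r)) = ½·ln(1.5316) = 0.2132.
n = ((z_{α/2} + z_β)/C)² + 3.
(2.326 + 1.282) / 0.2132 = 3.608 / 0.2132 = 16.923.
n = 16.923² + 3 = 286.39 + 3 = 289.4.
Round up.

n = 290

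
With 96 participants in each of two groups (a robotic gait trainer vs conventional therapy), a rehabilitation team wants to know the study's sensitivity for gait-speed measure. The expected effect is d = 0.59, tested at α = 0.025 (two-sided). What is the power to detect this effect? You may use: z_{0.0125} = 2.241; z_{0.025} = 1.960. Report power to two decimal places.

power ≈ 0.97

For two equal groups, power = Φ(d·√(n/2) − z_{α/2}).
d·√(n/2) = 0.59 × √(96/2) = 0.59 × 6.928 = 4.088.
z_β = 4.088 − 2.241 = 1.847.
Power = Φ(1.847) = 0.968.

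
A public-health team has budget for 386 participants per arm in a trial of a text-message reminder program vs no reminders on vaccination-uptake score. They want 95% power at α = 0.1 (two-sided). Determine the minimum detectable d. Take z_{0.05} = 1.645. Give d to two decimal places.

For two independent groups of n = 386 each: d_min = (z_{α/2} + z_β)·√(2/n).
z-sum = 1.645 + 1.645 = 3.290.
d_min = 3.290 × √(2/386) = 3.290 × 0.0720 = 0.237.

d_min ≈ 0.24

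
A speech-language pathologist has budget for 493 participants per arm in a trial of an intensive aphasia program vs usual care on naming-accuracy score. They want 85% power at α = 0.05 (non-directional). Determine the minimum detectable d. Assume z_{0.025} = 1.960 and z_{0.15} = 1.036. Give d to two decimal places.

For two independent groups of n = 493 each: d_min = (z_{α/2} + z_β)·√(2/n).
z-sum = 1.960 + 1.036 = 2.996.
d_min = 2.996 × √(2/493) = 2.996 × 0.0637 = 0.191.

d_min ≈ 0.19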